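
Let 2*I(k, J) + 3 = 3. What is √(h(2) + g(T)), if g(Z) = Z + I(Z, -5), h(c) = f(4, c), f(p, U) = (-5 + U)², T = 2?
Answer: √11 ≈ 3.3166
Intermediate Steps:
I(k, J) = 0 (I(k, J) = -3/2 + (½)*3 = -3/2 + 3/2 = 0)
h(c) = (-5 + c)²
g(Z) = Z (g(Z) = Z + 0 = Z)
√(h(2) + g(T)) = √((-5 + 2)² + 2) = √((-3)² + 2) = √(9 + 2) = √11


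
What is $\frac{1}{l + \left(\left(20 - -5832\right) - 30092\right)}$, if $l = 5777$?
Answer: $- \frac{1}{18463} \approx -5.4162 \cdot 10^{-5}$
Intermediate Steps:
$\frac{1}{l + \left(\left(20 - -5832\right) - 30092\right)} = \frac{1}{5777 + \left(\left(20 - -5832\right) - 30092\right)} = \frac{1}{5777 + \left(\left(20 + 5832\right) - 30092\right)} = \frac{1}{5777 + \left(5852 - 30092\right)} = \frac{1}{5777 - 24240} = \frac{1}{-18463} = - \frac{1}{18463}$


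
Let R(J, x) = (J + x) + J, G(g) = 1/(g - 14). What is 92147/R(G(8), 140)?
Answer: 276441/419 ≈ 659.76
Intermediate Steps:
G(g) = 1/(-14 + g)
R(J, x) = x + 2*J
92147/R(G(8), 140) = 92147/(140 + 2/(-14 + 8)) = 92147/(140 + 2/(-6)) = 92147/(140 + 2*(-⅙)) = 92147/(140 - ⅓) = 92147/(419/3) = 92147*(3/419) = 276441/419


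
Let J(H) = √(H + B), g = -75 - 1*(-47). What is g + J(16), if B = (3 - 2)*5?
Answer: -28 + √21 ≈ -23.417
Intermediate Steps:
g = -28 (g = -75 + 47 = -28)
B = 5 (B = 1*5 = 5)
J(H) = √(5 + H) (J(H) = √(H + 5) = √(5 + H))
g + J(16) = -28 + √(5 + 16) = -28 + √21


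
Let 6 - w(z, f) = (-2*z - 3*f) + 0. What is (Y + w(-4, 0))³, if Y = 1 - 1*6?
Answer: -343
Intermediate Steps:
w(z, f) = 6 + 2*z + 3*f (w(z, f) = 6 - ((-2*z - 3*f) + 0) = 6 - ((-3*f - 2*z) + 0) = 6 - (-3*f - 2*z) = 6 + (2*z + 3*f) = 6 + 2*z + 3*f)
Y = -5 (Y = 1 - 6 = -5)
(Y + w(-4, 0))³ = (-5 + (6 + 2*(-4) + 3*0))³ = (-5 + (6 - 8 + 0))³ = (-5 - 2)³ = (-7)³ = -343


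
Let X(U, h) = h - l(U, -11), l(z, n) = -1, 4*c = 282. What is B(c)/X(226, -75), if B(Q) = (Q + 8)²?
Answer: -24649/296 ≈ -83.274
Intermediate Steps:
c = 141/2 (c = (¼)*282 = 141/2 ≈ 70.500)
X(U, h) = 1 + h (X(U, h) = h - 1*(-1) = h + 1 = 1 + h)
B(Q) = (8 + Q)²
B(c)/X(226, -75) = (8 + 141/2)²/(1 - 75) = (157/2)²/(-74) = (24649/4)*(-1/74) = -24649/296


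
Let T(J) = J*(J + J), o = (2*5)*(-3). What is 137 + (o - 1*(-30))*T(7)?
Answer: 137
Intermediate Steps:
o = -30 (o = 10*(-3) = -30)
T(J) = 2*J² (T(J) = J*(2*J) = 2*J²)
137 + (o - 1*(-30))*T(7) = 137 + (-30 - 1*(-30))*(2*7²) = 137 + (-30 + 30)*(2*49) = 137 + 0*98 = 137 + 0 = 137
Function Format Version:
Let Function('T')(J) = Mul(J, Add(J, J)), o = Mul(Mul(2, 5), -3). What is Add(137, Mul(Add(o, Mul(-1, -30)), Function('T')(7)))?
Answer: 137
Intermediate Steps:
o = -30 (o = Mul(10, -3) = -30)
Function('T')(J) = Mul(2, Pow(J, 2)) (Function('T')(J) = Mul(J, Mul(2, J)) = Mul(2, Pow(J, 2)))
Add(137, Mul(Add(o, Mul(-1, -30)), Function('T')(7))) = Add(137, Mul(Add(-30, Mul(-1, -30)), Mul(2, Pow(7, 2)))) = Add(137, Mul(Add(-30, 30), Mul(2, 49))) = Add(137, Mul(0, 98)) = Add(137, 0) = 137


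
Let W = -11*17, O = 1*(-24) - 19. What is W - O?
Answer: -144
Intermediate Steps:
O = -43 (O = -24 - 19 = -43)
W = -187
W - O = -187 - 1*(-43) = -187 + 43 = -144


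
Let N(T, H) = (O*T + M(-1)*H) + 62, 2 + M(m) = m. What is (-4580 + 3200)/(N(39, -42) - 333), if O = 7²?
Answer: -690/883 ≈ -0.78143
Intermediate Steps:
O = 49
M(m) = -2 + m
N(T, H) = 62 - 3*H + 49*T (N(T, H) = (49*T + (-2 - 1)*H) + 62 = (49*T - 3*H) + 62 = (-3*H + 49*T) + 62 = 62 - 3*H + 49*T)
(-4580 + 3200)/(N(39, -42) - 333) = (-4580 + 3200)/((62 - 3*(-42) + 49*39) - 333) = -1380/((62 + 126 + 1911) - 333) = -1380/(2099 - 333) = -1380/1766 = -1380*1/1766 = -690/883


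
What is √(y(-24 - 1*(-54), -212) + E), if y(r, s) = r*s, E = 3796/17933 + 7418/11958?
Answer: I*√73107730358982385773/107221407 ≈ 79.744*I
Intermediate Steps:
E = 89209781/107221407 (E = 3796*(1/17933) + 7418*(1/11958) = 3796/17933 + 3709/5979 = 89209781/107221407 ≈ 0.83202)
√(y(-24 - 1*(-54), -212) + E) = √((-24 - 1*(-54))*(-212) + 89209781/107221407) = √((-24 + 54)*(-212) + 89209781/107221407) = √(30*(-212) + 89209781/107221407) = √(-6360 + 89209781/107221407) = √(-681838938739/107221407) = I*√73107730358982385773/107221407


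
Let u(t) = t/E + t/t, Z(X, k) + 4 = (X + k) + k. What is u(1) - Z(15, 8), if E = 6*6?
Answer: -935/36 ≈ -25.972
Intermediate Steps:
E = 36
Z(X, k) = -4 + X + 2*k (Z(X, k) = -4 + ((X + k) + k) = -4 + (X + 2*k) = -4 + X + 2*k)
u(t) = 1 + t/36 (u(t) = t/36 + t/t = t*(1/36) + 1 = t/36 + 1 = 1 + t/36)
u(1) - Z(15, 8) = (1 + (1/36)*1) - (-4 + 15 + 2*8) = (1 + 1/36) - (-4 + 15 + 16) = 37/36 - 1*27 = 37/36 - 27 = -935/36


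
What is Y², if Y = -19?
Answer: 361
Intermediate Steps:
Y² = (-19)² = 361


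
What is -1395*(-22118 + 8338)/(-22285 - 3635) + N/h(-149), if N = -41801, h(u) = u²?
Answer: -2376975139/3196944 ≈ -743.51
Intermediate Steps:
-1395*(-22118 + 8338)/(-22285 - 3635) + N/h(-149) = -1395*(-22118 + 8338)/(-22285 - 3635) - 41801/((-149)²) = -1395/((-25920/(-13780))) - 41801/22201 = -1395/((-25920*(-1/13780))) - 41801*1/22201 = -1395/1296/689 - 41801/22201 = -1395*689/1296 - 41801/22201 = -106795/144 - 41801/22201 = -2376975139/3196944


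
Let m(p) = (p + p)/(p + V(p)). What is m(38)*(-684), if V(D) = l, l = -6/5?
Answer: -32490/23 ≈ -1412.6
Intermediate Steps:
l = -6/5 (l = -6*⅕ = -6/5 ≈ -1.2000)
V(D) = -6/5
m(p) = 2*p/(-6/5 + p) (m(p) = (p + p)/(p - 6/5) = (2*p)/(-6/5 + p) = 2*p/(-6/5 + p))
m(38)*(-684) = (10*38/(-6 + 5*38))*(-684) = (10*38/(-6 + 190))*(-684) = (10*38/184)*(-684) = (10*38*(1/184))*(-684) = (95/46)*(-684) = -32490/23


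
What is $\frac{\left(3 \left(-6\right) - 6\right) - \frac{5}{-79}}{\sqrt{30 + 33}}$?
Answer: $- \frac{1891 \sqrt{7}}{1659} \approx -3.0157$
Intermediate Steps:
$\frac{\left(3 \left(-6\right) - 6\right) - \frac{5}{-79}}{\sqrt{30 + 33}} = \frac{\left(-18 - 6\right) - - \frac{5}{79}}{\sqrt{63}} = \frac{-24 + \frac{5}{79}}{3 \sqrt{7}} = - \frac{1891 \frac{\sqrt{7}}{21}}{79} = - \frac{1891 \sqrt{7}}{1659}$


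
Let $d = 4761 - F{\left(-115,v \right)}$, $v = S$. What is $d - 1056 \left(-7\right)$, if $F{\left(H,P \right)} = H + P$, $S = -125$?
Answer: $12393$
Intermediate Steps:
$v = -125$
$d = 5001$ ($d = 4761 - \left(-115 - 125\right) = 4761 - -240 = 4761 + 240 = 5001$)
$d - 1056 \left(-7\right) = 5001 - 1056 \left(-7\right) = 5001 - -7392 = 5001 + 7392 = 12393$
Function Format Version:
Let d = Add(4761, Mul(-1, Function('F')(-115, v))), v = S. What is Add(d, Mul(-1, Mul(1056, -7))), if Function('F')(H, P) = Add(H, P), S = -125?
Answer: 12393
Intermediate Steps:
v = -125
d = 5001 (d = Add(4761, Mul(-1, Add(-115, -125))) = Add(4761, Mul(-1, -240)) = Add(4761, 240) = 5001)
Add(d, Mul(-1, Mul(1056, -7))) = Add(5001, Mul(-1, Mul(1056, -7))) = Add(5001, Mul(-1, -7392)) = Add(5001, 7392) = 12393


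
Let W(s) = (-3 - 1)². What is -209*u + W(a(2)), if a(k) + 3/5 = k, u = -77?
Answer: 16109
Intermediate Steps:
a(k) = -⅗ + k
W(s) = 16 (W(s) = (-4)² = 16)
-209*u + W(a(2)) = -209*(-77) + 16 = 16093 + 16 = 16109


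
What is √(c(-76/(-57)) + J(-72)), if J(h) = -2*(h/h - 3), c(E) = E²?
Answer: 2*√13/3 ≈ 2.4037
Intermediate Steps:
J(h) = 4 (J(h) = -2*(1 - 3) = -2*(-2) = 4)
√(c(-76/(-57)) + J(-72)) = √((-76/(-57))² + 4) = √((-76*(-1/57))² + 4) = √((4/3)² + 4) = √(16/9 + 4) = √(52/9) = 2*√13/3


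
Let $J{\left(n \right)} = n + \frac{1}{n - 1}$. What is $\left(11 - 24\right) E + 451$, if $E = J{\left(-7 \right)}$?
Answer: $\frac{4349}{8} \approx 543.63$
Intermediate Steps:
$J{\left(n \right)} = n + \frac{1}{-1 + n}$
$E = - \frac{57}{8}$ ($E = \frac{1 + \left(-7\right)^{2} - -7}{-1 - 7} = \frac{1 + 49 + 7}{-8} = \left(- \frac{1}{8}\right) 57 = - \frac{57}{8} \approx -7.125$)
$\left(11 - 24\right) E + 451 = \left(11 - 24\right) \left(- \frac{57}{8}\right) + 451 = \left(-13\right) \left(- \frac{57}{8}\right) + 451 = \frac{741}{8} + 451 = \frac{4349}{8}$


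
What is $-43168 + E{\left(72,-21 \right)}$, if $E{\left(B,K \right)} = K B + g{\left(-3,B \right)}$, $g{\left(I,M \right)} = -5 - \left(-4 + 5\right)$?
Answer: $-44686$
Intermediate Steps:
$g{\left(I,M \right)} = -6$ ($g{\left(I,M \right)} = -5 - 1 = -6$)
$E{\left(B,K \right)} = -6 + B K$ ($E{\left(B,K \right)} = K B - 6 = B K - 6 = -6 + B K$)
$-43168 + E{\left(72,-21 \right)} = -43168 + \left(-6 + 72 \left(-21\right)\right) = -43168 - 1518 = -44686$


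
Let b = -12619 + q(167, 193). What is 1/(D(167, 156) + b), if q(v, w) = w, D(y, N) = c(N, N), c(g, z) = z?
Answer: -1/12270 ≈ -8.1500e-5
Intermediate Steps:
D(y, N) = N
b = -12426 (b = -12619 + 193 = -12426)
1/(D(167, 156) + b) = 1/(156 - 12426) = 1/(-12270) = -1/12270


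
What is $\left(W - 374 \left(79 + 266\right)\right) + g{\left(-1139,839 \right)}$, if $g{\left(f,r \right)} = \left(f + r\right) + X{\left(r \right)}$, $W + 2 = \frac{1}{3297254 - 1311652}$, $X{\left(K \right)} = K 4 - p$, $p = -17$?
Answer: $- \frac{250104442317}{1985602} \approx -1.2596 \cdot 10^{5}$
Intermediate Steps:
$X{\left(K \right)} = 17 + 4 K$ ($X{\left(K \right)} = K 4 - -17 = 4 K + 17 = 17 + 4 K$)
$W = - \frac{3971203}{1985602}$ ($W = -2 + \frac{1}{3297254 - 1311652} = -2 + \frac{1}{1985602} = - \frac{3971203}{1985602} \approx -2.0$)
$g{\left(f,r \right)} = 17 + f + 5 r$ ($g{\left(f,r \right)} = \left(f + r\right) + \left(17 + 4 r\right) = 17 + f + 5 r$)
$\left(W - 374 \left(79 + 266\right)\right) + g{\left(-1139,839 \right)} = \left(- \frac{3971203}{1985602} - 374 \left(79 + 266\right)\right) + \left(17 - 1139 + 5 \cdot 839\right) = \left(- \frac{3971203}{1985602} - 129030\right) + \left(17 - 1139 + 4195\right) = \left(- \frac{3971203}{1985602} - 129030\right) + 3073 = - \frac{256206197263}{1985602} + 3073 = - \frac{250104442317}{1985602}$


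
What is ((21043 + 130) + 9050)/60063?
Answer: 30223/60063 ≈ 0.50319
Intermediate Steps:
((21043 + 130) + 9050)/60063 = (21173 + 9050)*(1/60063) = 30223*(1/60063) = 30223/60063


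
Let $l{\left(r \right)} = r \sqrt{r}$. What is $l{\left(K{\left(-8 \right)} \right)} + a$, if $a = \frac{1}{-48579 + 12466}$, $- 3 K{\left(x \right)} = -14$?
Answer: $- \frac{1}{36113} + \frac{14 \sqrt{42}}{9} \approx 10.081$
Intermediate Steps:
$K{\left(x \right)} = \frac{14}{3}$ ($K{\left(x \right)} = \left(- \frac{1}{3}\right) \left(-14\right) = \frac{14}{3}$)
$a = - \frac{1}{36113}$ ($a = \frac{1}{-36113} = - \frac{1}{36113} \approx -2.7691 \cdot 10^{-5}$)
$l{\left(r \right)} = r^{\frac{3}{2}}$
$l{\left(K{\left(-8 \right)} \right)} + a = \left(\frac{14}{3}\right)^{\frac{3}{2}} - \frac{1}{36113} = \frac{14 \sqrt{42}}{9} - \frac{1}{36113} = - \frac{1}{36113} + \frac{14 \sqrt{42}}{9}$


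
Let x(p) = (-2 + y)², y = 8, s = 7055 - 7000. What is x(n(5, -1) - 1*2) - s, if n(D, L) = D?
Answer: -19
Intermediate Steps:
s = 55
x(p) = 36 (x(p) = (-2 + 8)² = 6² = 36)
x(n(5, -1) - 1*2) - s = 36 - 1*55 = 36 - 55 = -19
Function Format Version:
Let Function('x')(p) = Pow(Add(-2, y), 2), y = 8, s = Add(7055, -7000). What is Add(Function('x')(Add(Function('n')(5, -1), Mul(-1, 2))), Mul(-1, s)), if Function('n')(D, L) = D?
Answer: -19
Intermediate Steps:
s = 55
Function('x')(p) = 36 (Function('x')(p) = Pow(Add(-2, 8), 2) = Pow(6, 2) = 36)
Add(Function('x')(Add(Function('n')(5, -1), Mul(-1, 2))), Mul(-1, s)) = Add(36, Mul(-1, 55)) = Add(36, -55) = -19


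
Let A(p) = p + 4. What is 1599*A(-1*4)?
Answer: 0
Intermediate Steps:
A(p) = 4 + p
1599*A(-1*4) = 1599*(4 - 1*4) = 1599*(4 - 4) = 1599*0 = 0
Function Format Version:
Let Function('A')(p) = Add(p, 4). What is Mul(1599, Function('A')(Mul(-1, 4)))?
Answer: 0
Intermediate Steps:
Function('A')(p) = Add(4, p)
Mul(1599, Function('A')(Mul(-1, 4))) = Mul(1599, Add(4, Mul(-1, 4))) = Mul(1599, Add(4, -4)) = Mul(1599, 0) = 0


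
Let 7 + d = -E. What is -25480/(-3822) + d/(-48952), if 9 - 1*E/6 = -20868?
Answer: 1354847/146856 ≈ 9.2257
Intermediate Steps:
E = 125262 (E = 54 - 6*(-20868) = 54 + 125208 = 125262)
d = -125269 (d = -7 - 1*125262 = -7 - 125262 = -125269)
-25480/(-3822) + d/(-48952) = -25480/(-3822) - 125269/(-48952) = -25480*(-1/3822) - 125269*(-1/48952) = 20/3 + 125269/48952 = 1354847/146856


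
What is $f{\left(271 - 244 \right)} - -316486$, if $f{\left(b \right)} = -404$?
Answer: $316082$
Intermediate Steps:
$f{\left(271 - 244 \right)} - -316486 = -404 - -316486 = -404 + 316486 = 316082$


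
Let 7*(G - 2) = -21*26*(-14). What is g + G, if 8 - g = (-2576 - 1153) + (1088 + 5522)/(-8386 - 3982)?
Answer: 29878209/6184 ≈ 4831.5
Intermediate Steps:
G = 1094 (G = 2 + (-21*26*(-14))/7 = 2 + (-546*(-14))/7 = 2 + (1/7)*7644 = 2 + 1092 = 1094)
g = 23112913/6184 (g = 8 - ((-2576 - 1153) + (1088 + 5522)/(-8386 - 3982)) = 8 - (-3729 + 6610/(-12368)) = 8 - (-3729 + 6610*(-1/12368)) = 8 - (-3729 - 3305/6184) = 8 - 1*(-23063441/6184) = 8 + 23063441/6184 = 23112913/6184 ≈ 3737.5)
g + G = 23112913/6184 + 1094 = 29878209/6184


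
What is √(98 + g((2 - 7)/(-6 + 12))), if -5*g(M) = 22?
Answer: 6*√65/5 ≈ 9.6747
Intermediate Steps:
g(M) = -22/5 (g(M) = -⅕*22 = -22/5)
√(98 + g((2 - 7)/(-6 + 12))) = √(98 - 22/5) = √(468/5) = 6*√65/5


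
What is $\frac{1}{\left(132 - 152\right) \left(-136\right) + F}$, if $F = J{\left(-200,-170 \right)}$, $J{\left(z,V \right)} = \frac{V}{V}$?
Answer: $\frac{1}{2721} \approx 0.00036751$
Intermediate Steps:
$J{\left(z,V \right)} = 1$
$F = 1$
$\frac{1}{\left(132 - 152\right) \left(-136\right) + F} = \frac{1}{\left(132 - 152\right) \left(-136\right) + 1} = \frac{1}{\left(-20\right) \left(-136\right) + 1} = \frac{1}{2720 + 1} = \frac{1}{2721}$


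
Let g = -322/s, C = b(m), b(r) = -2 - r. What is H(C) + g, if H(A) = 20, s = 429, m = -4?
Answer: 8258/429 ≈ 19.249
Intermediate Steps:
C = 2 (C = -2 - 1*(-4) = -2 + 4 = 2)
g = -322/429 ≈ -0.75058
H(C) + g = 20 - 322/429 = 8258/429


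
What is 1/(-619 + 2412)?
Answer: 1/1793 ≈ 0.00055772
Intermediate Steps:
1/(-619 + 2412) = 1/1793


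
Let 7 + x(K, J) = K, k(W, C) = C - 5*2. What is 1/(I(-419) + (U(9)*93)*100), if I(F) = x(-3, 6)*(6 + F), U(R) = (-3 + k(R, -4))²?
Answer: 1/2691830 ≈ 3.7149e-7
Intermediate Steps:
k(W, C) = -10 + C (k(W, C) = C - 10 = -10 + C)
x(K, J) = -7 + K
U(R) = 289 (U(R) = (-3 + (-10 - 4))² = (-3 - 14)² = (-17)² = 289)
I(F) = -60 - 10*F (I(F) = (-7 - 3)*(6 + F) = -10*(6 + F) = -60 - 10*F)
1/(I(-419) + (U(9)*93)*100) = 1/((-60 - 10*(-419)) + (289*93)*100) = 1/((-60 + 4190) + 26877*100) = 1/(4130 + 2687700) = 1/2691830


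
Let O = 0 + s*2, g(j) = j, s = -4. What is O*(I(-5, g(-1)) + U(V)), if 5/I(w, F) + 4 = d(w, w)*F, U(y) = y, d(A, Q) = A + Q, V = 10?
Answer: -260/3 ≈ -86.667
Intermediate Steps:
I(w, F) = 5/(-4 + 2*F*w) (I(w, F) = 5/(-4 + (w + w)*F) = 5/(-4 + (2*w)*F) = 5/(-4 + 2*F*w))
O = -8 (O = 0 - 4*2 = 0 - 8 = -8)
O*(I(-5, g(-1)) + U(V)) = -8*(5/(2*(-2 - 1*(-5))) + 10) = -8*(5/(2*(-2 + 5)) + 10) = -8*((5/2)/3 + 10) = -8*((5/2)*(1/3) + 10) = -8*(5/6 + 10) = -8*65/6 = -260/3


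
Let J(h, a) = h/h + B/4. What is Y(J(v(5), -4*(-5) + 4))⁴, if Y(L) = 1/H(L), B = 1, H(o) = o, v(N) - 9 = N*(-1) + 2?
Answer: 256/625 ≈ 0.40960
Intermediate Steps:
v(N) = 11 - N (v(N) = 9 + (N*(-1) + 2) = 9 + (-N + 2) = 9 + (2 - N) = 11 - N)
J(h, a) = 5/4 (J(h, a) = h/h + 1/4 = 1 + 1*(¼) = 1 + ¼ = 5/4)
Y(L) = 1/L
Y(J(v(5), -4*(-5) + 4))⁴ = (1/(5/4))⁴ = (⅘)⁴ = 256/625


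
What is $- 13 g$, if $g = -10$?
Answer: $130$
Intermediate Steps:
$- 13 g = \left(-13\right) \left(-10\right) = 130$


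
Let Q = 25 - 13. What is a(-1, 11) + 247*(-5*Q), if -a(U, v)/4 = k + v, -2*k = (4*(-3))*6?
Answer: -15008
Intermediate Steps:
k = 36 (k = -4*(-3)*6/2 = -(-6)*6 = -½*(-72) = 36)
a(U, v) = -144 - 4*v (a(U, v) = -4*(36 + v) = -144 - 4*v)
Q = 12
a(-1, 11) + 247*(-5*Q) = (-144 - 4*11) + 247*(-5*12) = (-144 - 44) + 247*(-60) = -188 - 14820 = -15008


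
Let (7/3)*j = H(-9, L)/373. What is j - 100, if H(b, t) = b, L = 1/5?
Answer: -261127/2611 ≈ -100.01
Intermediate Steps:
L = ⅕ ≈ 0.20000
j = -27/2611 (j = 3*(-9/373)/7 = 3*(-9*1/373)/7 = (3/7)*(-9/373) = -27/2611 ≈ -0.010341)
j - 100 = -27/2611 - 100 = -261127/2611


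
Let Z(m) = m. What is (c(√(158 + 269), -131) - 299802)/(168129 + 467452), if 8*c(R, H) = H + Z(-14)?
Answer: -2398561/5084648 ≈ -0.47173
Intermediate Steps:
c(R, H) = -7/4 + H/8 (c(R, H) = (H - 14)/8 = (-14 + H)/8 = -7/4 + H/8)
(c(√(158 + 269), -131) - 299802)/(168129 + 467452) = ((-7/4 + (⅛)*(-131)) - 299802)/(168129 + 467452) = ((-7/4 - 131/8) - 299802)/635581 = (-145/8 - 299802)*(1/635581) = -2398561/8*1/635581 = -2398561/5084648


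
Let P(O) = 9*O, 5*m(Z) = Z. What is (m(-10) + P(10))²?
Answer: 7744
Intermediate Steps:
m(Z) = Z/5
(m(-10) + P(10))² = ((⅕)*(-10) + 9*10)² = (-2 + 90)² = 88² = 7744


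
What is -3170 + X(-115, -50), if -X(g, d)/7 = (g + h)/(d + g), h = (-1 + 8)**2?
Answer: -15864/5 ≈ -3172.8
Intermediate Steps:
h = 49 (h = 7**2 = 49)
X(g, d) = -7*(49 + g)/(d + g) (X(g, d) = -7*(g + 49)/(d + g) = -7*(49 + g)/(d + g))
-3170 + X(-115, -50) = -3170 + 7*(-49 - 1*(-115))/(-50 - 115) = -3170 + 7*(-49 + 115)/(-165) = -3170 + 7*(-1/165)*66 = -3170 - 14/5 = -15864/5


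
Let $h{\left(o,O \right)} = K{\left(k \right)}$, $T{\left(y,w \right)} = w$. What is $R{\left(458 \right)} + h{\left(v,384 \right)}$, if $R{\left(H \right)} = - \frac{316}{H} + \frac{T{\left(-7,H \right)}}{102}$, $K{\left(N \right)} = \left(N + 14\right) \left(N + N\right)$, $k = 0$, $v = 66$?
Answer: $\frac{44383}{11679} \approx 3.8002$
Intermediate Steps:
$K{\left(N \right)} = 2 N \left(14 + N\right)$ ($K{\left(N \right)} = \left(14 + N\right) 2 N = 2 N \left(14 + N\right)$)
$R{\left(H \right)} = - \frac{316}{H} + \frac{H}{102}$
$h{\left(o,O \right)} = 0$ ($h{\left(o,O \right)} = 2 \cdot 0 \left(14 + 0\right) = 2 \cdot 0 \cdot 14 = 0$)
$R{\left(458 \right)} + h{\left(v,384 \right)} = \left(- \frac{316}{458} + \frac{1}{102} \cdot 458\right) + 0 = \left(\left(-316\right) \frac{1}{458} + \frac{229}{51}\right) + 0 = \left(- \frac{158}{229} + \frac{229}{51}\right) + 0 = \frac{44383}{11679} + 0 = \frac{44383}{11679}$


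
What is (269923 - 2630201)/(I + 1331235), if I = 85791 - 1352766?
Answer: -1180139/32130 ≈ -36.730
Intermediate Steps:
I = -1266975
(269923 - 2630201)/(I + 1331235) = (269923 - 2630201)/(-1266975 + 1331235) = -2360278/64260 = -2360278*1/64260 = -1180139/32130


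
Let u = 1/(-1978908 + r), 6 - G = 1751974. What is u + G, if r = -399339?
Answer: -4166612640097/2378247 ≈ -1.7520e+6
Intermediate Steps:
G = -1751968 (G = 6 - 1*1751974 = 6 - 1751974 = -1751968)
u = -1/2378247 (u = 1/(-1978908 - 399339) = 1/(-2378247) = -1/2378247 ≈ -4.2048e-7)
u + G = -1/2378247 - 1751968 = -4166612640097/2378247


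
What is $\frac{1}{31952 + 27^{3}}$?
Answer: $\frac{1}{51635} \approx 1.9367 \cdot 10^{-5}$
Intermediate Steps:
$\frac{1}{31952 + 27^{3}} = \frac{1}{31952 + 19683} = \frac{1}{51635}$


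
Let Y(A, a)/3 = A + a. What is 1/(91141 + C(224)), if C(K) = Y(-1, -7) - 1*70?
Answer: 1/91047 ≈ 1.0983e-5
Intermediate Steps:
Y(A, a) = 3*A + 3*a (Y(A, a) = 3*(A + a) = 3*A + 3*a)
C(K) = -94 (C(K) = (3*(-1) + 3*(-7)) - 1*70 = (-3 - 21) - 70 = -24 - 70 = -94)
1/(91141 + C(224)) = 1/(91141 - 94) = 1/91047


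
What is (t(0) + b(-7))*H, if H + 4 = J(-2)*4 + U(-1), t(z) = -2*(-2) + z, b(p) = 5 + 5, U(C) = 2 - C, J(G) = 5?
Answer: 266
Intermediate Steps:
b(p) = 10
t(z) = 4 + z
H = 19 (H = -4 + (5*4 + (2 - 1*(-1))) = -4 + (20 + (2 + 1)) = -4 + (20 + 3) = -4 + 23 = 19)
(t(0) + b(-7))*H = ((4 + 0) + 10)*19 = (4 + 10)*19 = 14*19 = 266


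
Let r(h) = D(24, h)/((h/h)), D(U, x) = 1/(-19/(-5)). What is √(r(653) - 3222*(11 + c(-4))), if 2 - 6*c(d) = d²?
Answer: I*√10080469/19 ≈ 167.1*I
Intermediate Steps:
c(d) = ⅓ - d²/6
D(U, x) = 5/19 (D(U, x) = 1/(-19*(-⅕)) = 1/(19/5) = 5/19)
r(h) = 5/19 (r(h) = 5/(19*((h/h))) = (5/19)/1 = (5/19)*1 = 5/19)
√(r(653) - 3222*(11 + c(-4))) = √(5/19 - 3222*(11 + (⅓ - ⅙*(-4)²))) = √(5/19 - 3222*(11 + (⅓ - ⅙*16))) = √(5/19 - 3222*(11 + (⅓ - 8/3))) = √(5/19 - 3222*(11 - 7/3)) = √(5/19 - 3222*26/3) = √(5/19 - 537*52) = √(5/19 - 27924) = √(-530551/19) = I*√10080469/19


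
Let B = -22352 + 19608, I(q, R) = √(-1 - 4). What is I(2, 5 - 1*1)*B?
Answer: -2744*I*√5 ≈ -6135.8*I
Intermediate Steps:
I(q, R) = I*√5 (I(q, R) = √(-5) = I*√5)
B = -2744
I(2, 5 - 1*1)*B = (I*√5)*(-2744) = -2744*I*√5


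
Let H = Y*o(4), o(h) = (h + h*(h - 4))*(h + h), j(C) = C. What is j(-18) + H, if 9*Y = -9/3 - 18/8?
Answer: -110/3 ≈ -36.667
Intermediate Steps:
Y = -7/12 (Y = (-9/3 - 18/8)/9 = (-9*⅓ - 18*⅛)/9 = (-3 - 9/4)/9 = (⅑)*(-21/4) = -7/12 ≈ -0.58333)
o(h) = 2*h*(h + h*(-4 + h)) (o(h) = (h + h*(-4 + h))*(2*h) = 2*h*(h + h*(-4 + h)))
H = -56/3 (H = -7*4²*(-3 + 4)/6 = -7*16/6 = -7/12*32 = -56/3 ≈ -18.667)
j(-18) + H = -18 - 56/3 = -110/3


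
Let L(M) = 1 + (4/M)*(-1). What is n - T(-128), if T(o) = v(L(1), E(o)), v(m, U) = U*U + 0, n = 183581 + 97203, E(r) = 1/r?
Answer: 4600365055/16384 ≈ 2.8078e+5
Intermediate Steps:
n = 280784
L(M) = 1 - 4/M
v(m, U) = U² (v(m, U) = U² + 0 = U²)
T(o) = o⁻² (T(o) = (1/o)² = o⁻²)
n - T(-128) = 280784 - 1/(-128)² = 280784 - 1*1/16384 = 280784 - 1/16384 = 4600365055/16384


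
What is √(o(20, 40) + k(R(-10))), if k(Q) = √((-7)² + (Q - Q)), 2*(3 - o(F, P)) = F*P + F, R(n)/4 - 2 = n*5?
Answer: 20*I ≈ 20.0*I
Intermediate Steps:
R(n) = 8 + 20*n (R(n) = 8 + 4*(n*5) = 8 + 4*(5*n) = 8 + 20*n)
o(F, P) = 3 - F/2 - F*P/2 (o(F, P) = 3 - (F*P + F)/2 = 3 - (F + F*P)/2 = 3 + (-F/2 - F*P/2) = 3 - F/2 - F*P/2)
k(Q) = 7 (k(Q) = √(49 + 0) = √49 = 7)
√(o(20, 40) + k(R(-10))) = √((3 - ½*20 - ½*20*40) + 7) = √((3 - 10 - 400) + 7) = √(-407 + 7) = √(-400) = 20*I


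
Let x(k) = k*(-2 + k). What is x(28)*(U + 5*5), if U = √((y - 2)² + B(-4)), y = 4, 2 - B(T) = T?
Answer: 18200 + 728*√10 ≈ 20502.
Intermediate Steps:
B(T) = 2 - T
U = √10 (U = √((4 - 2)² + (2 - 1*(-4))) = √(2² + (2 + 4)) = √(4 + 6) = √10 ≈ 3.1623)
x(28)*(U + 5*5) = (28*(-2 + 28))*(√10 + 5*5) = (28*26)*(√10 + 25) = 728*(25 + √10) = 18200 + 728*√10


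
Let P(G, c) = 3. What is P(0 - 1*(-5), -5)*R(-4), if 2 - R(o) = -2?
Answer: 12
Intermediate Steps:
R(o) = 4 (R(o) = 2 - 1*(-2) = 2 + 2 = 4)
P(0 - 1*(-5), -5)*R(-4) = 3*4 = 12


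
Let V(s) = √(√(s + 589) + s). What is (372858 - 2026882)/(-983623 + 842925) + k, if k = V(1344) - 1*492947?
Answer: -34677501491/70349 + √(1344 + √1933) ≈ -4.9290e+5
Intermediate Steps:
V(s) = √(s + √(589 + s)) (V(s) = √(√(589 + s) + s) = √(s + √(589 + s)))
k = -492947 + √(1344 + √1933) (k = √(1344 + √(589 + 1344)) - 1*492947 = √(1344 + √1933) - 492947 = -492947 + √(1344 + √1933) ≈ -4.9291e+5)
(372858 - 2026882)/(-983623 + 842925) + k = (372858 - 2026882)/(-983623 + 842925) + (-492947 + √(1344 + √1933)) = -1654024/(-140698) + (-492947 + √(1344 + √1933)) = -1654024*(-1/140698) + (-492947 + √(1344 + √1933)) = 827012/70349 + (-492947 + √(1344 + √1933)) = -34677501491/70349 + √(1344 + √1933)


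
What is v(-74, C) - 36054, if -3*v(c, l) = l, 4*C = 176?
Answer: -108206/3 ≈ -36069.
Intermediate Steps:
C = 44 (C = (¼)*176 = 44)
v(c, l) = -l/3
v(-74, C) - 36054 = -⅓*44 - 36054 = -44/3 - 36054 = -108206/3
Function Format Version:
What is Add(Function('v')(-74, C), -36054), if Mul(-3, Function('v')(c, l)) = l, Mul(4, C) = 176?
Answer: Rational(-108206, 3) ≈ -36069.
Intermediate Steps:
C = 44 (C = Mul(Rational(1, 4), 176) = 44)
Function('v')(c, l) = Mul(Rational(-1, 3), l)
Add(Function('v')(-74, C), -36054) = Add(Mul(Rational(-1, 3), 44), -36054) = Add(Rational(-44, 3), -36054) = Rational(-108206, 3)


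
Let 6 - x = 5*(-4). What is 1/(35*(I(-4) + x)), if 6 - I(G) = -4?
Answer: 1/1260 ≈ 0.00079365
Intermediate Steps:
x = 26 (x = 6 - 5*(-4) = 6 - 1*(-20) = 6 + 20 = 26)
I(G) = 10 (I(G) = 6 - 1*(-4) = 6 + 4 = 10)
1/(35*(I(-4) + x)) = 1/(35*(10 + 26)) = 1/(35*36) = 1/1260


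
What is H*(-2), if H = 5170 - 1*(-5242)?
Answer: -20824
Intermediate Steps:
H = 10412 (H = 5170 + 5242 = 10412)
H*(-2) = 10412*(-2) = -20824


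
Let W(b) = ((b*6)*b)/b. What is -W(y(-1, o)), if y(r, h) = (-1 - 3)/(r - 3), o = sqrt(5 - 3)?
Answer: -6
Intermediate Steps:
o = sqrt(2) ≈ 1.4142
y(r, h) = -4/(-3 + r)
W(b) = 6*b (W(b) = ((6*b)*b)/b = (6*b**2)/b = 6*b)
-W(y(-1, o)) = -6*(-4/(-3 - 1)) = -6*(-4/(-4)) = -6*(-4*(-1/4)) = -6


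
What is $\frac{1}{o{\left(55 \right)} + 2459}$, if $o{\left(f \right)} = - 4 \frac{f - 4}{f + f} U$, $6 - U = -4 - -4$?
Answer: $\frac{55}{134633} \approx 0.00040852$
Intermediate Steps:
$U = 6$ ($U = 6 - \left(-4 - -4\right) = 6 - \left(-4 + 4\right) = 6 - 0 = 6 + 0 = 6$)
$o{\left(f \right)} = - \frac{12 \left(-4 + f\right)}{f}$ ($o{\left(f \right)} = - 4 \frac{f - 4}{f + f} 6 = - 4 \frac{-4 + f}{2 f} 6 = - \frac{2 \left(-4 + f\right)}{f} 6 = - \frac{12 \left(-4 + f\right)}{f}$)
$\frac{1}{o{\left(55 \right)} + 2459} = \frac{1}{\left(-12 + \frac{48}{55}\right) + 2459} = \frac{1}{- \frac{612}{55} + 2459} = \frac{1}{\frac{134633}{55}} = \frac{55}{134633}$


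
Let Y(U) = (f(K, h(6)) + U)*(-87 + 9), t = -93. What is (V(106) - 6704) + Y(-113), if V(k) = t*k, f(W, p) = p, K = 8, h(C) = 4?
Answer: -8060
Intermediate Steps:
Y(U) = -312 - 78*U (Y(U) = (4 + U)*(-87 + 9) = (4 + U)*(-78) = -312 - 78*U)
V(k) = -93*k
(V(106) - 6704) + Y(-113) = (-93*106 - 6704) + (-312 - 78*(-113)) = (-9858 - 6704) + (-312 + 8814) = -16562 + 8502 = -8060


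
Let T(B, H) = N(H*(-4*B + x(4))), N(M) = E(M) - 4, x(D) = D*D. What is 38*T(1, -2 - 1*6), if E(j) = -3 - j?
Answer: 3382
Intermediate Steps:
x(D) = D²
N(M) = -7 - M (N(M) = (-3 - M) - 4 = -7 - M)
T(B, H) = -7 - H*(16 - 4*B) (T(B, H) = -7 - H*(-4*B + 4²) = -7 - H*(-4*B + 16) = -7 - H*(16 - 4*B))
38*T(1, -2 - 1*6) = 38*(-7 + 4*(-2 - 1*6)*(-4 + 1)) = 38*(-7 + 4*(-2 - 6)*(-3)) = 38*(-7 + 4*(-8)*(-3)) = 38*(-7 + 96) = 38*89 = 3382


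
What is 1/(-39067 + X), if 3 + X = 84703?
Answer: 1/45633 ≈ 2.1914e-5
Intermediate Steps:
X = 84700 (X = -3 + 84703 = 84700)
1/(-39067 + X) = 1/(-39067 + 84700) = 1/45633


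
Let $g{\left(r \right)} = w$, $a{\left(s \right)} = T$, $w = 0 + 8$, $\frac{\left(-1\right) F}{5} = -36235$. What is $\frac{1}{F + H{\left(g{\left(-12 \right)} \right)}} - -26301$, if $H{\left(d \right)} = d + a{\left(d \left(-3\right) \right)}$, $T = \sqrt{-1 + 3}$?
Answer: $\frac{863390277968770}{32827279487} - \frac{\sqrt{2}}{32827279487} \approx 26301.0$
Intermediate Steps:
$F = 181175$ ($F = \left(-5\right) \left(-36235\right) = 181175$)
$w = 8$
$T = \sqrt{2} \approx 1.4142$
$a{\left(s \right)} = \sqrt{2}$
$g{\left(r \right)} = 8$
$H{\left(d \right)} = d + \sqrt{2}$
$\frac{1}{F + H{\left(g{\left(-12 \right)} \right)}} - -26301 = \frac{1}{181175 + \left(8 + \sqrt{2}\right)} - -26301 = \frac{1}{181183 + \sqrt{2}} + 26301 = 26301 + \frac{1}{181183 + \sqrt{2}}$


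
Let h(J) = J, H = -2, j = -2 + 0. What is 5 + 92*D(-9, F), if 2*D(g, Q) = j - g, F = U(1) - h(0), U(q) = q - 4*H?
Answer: 327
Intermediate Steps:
j = -2
U(q) = 8 + q (U(q) = q - 4*(-2) = q + 8 = 8 + q)
F = 9 (F = (8 + 1) - 1*0 = 9 + 0 = 9)
D(g, Q) = -1 - g/2 (D(g, Q) = (-2 - g)/2 = -1 - g/2)
5 + 92*D(-9, F) = 5 + 92*(-1 - ½*(-9)) = 5 + 92*(-1 + 9/2) = 5 + 92*(7/2) = 5 + 322 = 327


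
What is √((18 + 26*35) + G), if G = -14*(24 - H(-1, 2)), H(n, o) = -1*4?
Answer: 2*√134 ≈ 23.152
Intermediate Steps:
H(n, o) = -4
G = -392 (G = -14*(24 - 1*(-4)) = -14*(24 + 4) = -14*28 = -392)
√((18 + 26*35) + G) = √((18 + 26*35) - 392) = √((18 + 910) - 392) = √(928 - 392) = √536 = 2*√134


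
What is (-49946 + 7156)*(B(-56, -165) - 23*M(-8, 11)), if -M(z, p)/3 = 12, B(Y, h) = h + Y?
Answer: -25973530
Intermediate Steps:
B(Y, h) = Y + h
M(z, p) = -36 (M(z, p) = -3*12 = -36)
(-49946 + 7156)*(B(-56, -165) - 23*M(-8, 11)) = (-49946 + 7156)*((-56 - 165) - 23*(-36)) = -42790*(-221 + 828) = -42790*607 = -25973530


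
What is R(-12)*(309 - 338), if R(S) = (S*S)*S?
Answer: 50112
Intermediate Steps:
R(S) = S³ (R(S) = S²*S = S³)
R(-12)*(309 - 338) = (-12)³*(309 - 338) = -1728*(-29) = 50112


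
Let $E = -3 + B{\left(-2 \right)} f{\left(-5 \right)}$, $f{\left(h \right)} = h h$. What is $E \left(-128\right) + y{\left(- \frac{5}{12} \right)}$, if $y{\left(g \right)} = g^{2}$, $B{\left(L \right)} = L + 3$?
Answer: $- \frac{405479}{144} \approx -2815.8$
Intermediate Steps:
$B{\left(L \right)} = 3 + L$
$f{\left(h \right)} = h^{2}$
$E = 22$ ($E = -3 + \left(3 - 2\right) \left(-5\right)^{2} = -3 + 1 \cdot 25 = -3 + 25 = 22$)
$E \left(-128\right) + y{\left(- \frac{5}{12} \right)} = 22 \left(-128\right) + \left(- \frac{5}{12}\right)^{2} = -2816 + \left(\left(-5\right) \frac{1}{12}\right)^{2} = -2816 + \left(- \frac{5}{12}\right)^{2} = -2816 + \frac{25}{144} = - \frac{405479}{144}$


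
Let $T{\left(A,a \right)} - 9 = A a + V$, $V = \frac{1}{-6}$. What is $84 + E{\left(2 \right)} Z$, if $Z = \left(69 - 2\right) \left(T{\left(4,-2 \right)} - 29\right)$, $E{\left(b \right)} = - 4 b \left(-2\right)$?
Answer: $- \frac{90332}{3} \approx -30111.0$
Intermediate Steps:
$V = - \frac{1}{6} \approx -0.16667$
$E{\left(b \right)} = 8 b$
$T{\left(A,a \right)} = \frac{53}{6} + A a$ ($T{\left(A,a \right)} = 9 + \left(A a - \frac{1}{6}\right) = 9 + \left(- \frac{1}{6} + A a\right) = \frac{53}{6} + A a$)
$Z = - \frac{11323}{6}$ ($Z = \left(69 - 2\right) \left(\left(\frac{53}{6} + 4 \left(-2\right)\right) - 29\right) = 67 \left(\left(\frac{53}{6} - 8\right) - 29\right) = 67 \left(\frac{5}{6} - 29\right) = 67 \left(- \frac{169}{6}\right) = - \frac{11323}{6} \approx -1887.2$)
$84 + E{\left(2 \right)} Z = 84 + 8 \cdot 2 \left(- \frac{11323}{6}\right) = 84 + 16 \left(- \frac{11323}{6}\right) = 84 - \frac{90584}{3} = - \frac{90332}{3}$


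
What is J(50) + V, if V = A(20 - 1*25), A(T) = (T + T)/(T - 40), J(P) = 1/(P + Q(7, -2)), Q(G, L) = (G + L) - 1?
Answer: 13/54 ≈ 0.24074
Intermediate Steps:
Q(G, L) = -1 + G + L
J(P) = 1/(4 + P) (J(P) = 1/(P + (-1 + 7 - 2)) = 1/(P + 4) = 1/(4 + P))
A(T) = 2*T/(-40 + T) (A(T) = (2*T)/(-40 + T) = 2*T/(-40 + T))
V = 2/9 (V = 2*(20 - 1*25)/(-40 + (20 - 1*25)) = 2*(20 - 25)/(-40 + (20 - 25)) = 2*(-5)/(-40 - 5) = 2*(-5)/(-45) = 2*(-5)*(-1/45) = 2/9 ≈ 0.22222)
J(50) + V = 1/(4 + 50) + 2/9 = 1/54 + 2/9 = 13/54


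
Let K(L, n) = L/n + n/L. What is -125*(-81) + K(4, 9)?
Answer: 364597/36 ≈ 10128.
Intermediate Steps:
-125*(-81) + K(4, 9) = -125*(-81) + (4/9 + 9/4) = 10125 + (4*(⅑) + 9*(¼)) = 10125 + (4/9 + 9/4) = 10125 + 97/36 = 364597/36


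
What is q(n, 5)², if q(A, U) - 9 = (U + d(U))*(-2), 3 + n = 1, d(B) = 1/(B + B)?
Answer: 36/25 ≈ 1.4400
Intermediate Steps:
d(B) = 1/(2*B)
n = -2 (n = -3 + 1 = -2)
q(A, U) = 9 - 1/U - 2*U (q(A, U) = 9 + (U + 1/(2*U))*(-2) = 9 + (-1/U - 2*U) = 9 - 1/U - 2*U)
q(n, 5)² = (9 - 1/5 - 2*5)² = (9 - 1*⅕ - 10)² = (9 - ⅕ - 10)² = (-6/5)² = 36/25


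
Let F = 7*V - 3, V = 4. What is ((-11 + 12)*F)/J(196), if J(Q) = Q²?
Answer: 25/38416 ≈ 0.00065077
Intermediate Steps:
F = 25 (F = 7*4 - 3 = 28 - 3 = 25)
((-11 + 12)*F)/J(196) = ((-11 + 12)*25)/(196²) = (1*25)/38416 = 25*(1/38416) = 25/38416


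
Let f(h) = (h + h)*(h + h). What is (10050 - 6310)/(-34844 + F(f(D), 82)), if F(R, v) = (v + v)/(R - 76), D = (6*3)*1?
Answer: -1140700/10627379 ≈ -0.10734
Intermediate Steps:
D = 18 (D = 18*1 = 18)
f(h) = 4*h² (f(h) = (2*h)*(2*h) = 4*h²)
F(R, v) = 2*v/(-76 + R) (F(R, v) = (2*v)/(-76 + R) = 2*v/(-76 + R))
(10050 - 6310)/(-34844 + F(f(D), 82)) = (10050 - 6310)/(-34844 + 2*82/(-76 + 4*18²)) = 3740/(-34844 + 2*82/(-76 + 4*324)) = 3740/(-34844 + 2*82/(-76 + 1296)) = 3740/(-34844 + 2*82/1220) = 3740/(-34844 + 2*82*(1/1220)) = 3740/(-34844 + 41/305) = 3740/(-10627379/305) = 3740*(-305/10627379) = -1140700/10627379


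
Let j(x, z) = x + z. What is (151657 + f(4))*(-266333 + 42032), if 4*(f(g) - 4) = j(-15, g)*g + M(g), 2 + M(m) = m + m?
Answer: -68031166203/2 ≈ -3.4016e+10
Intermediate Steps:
M(m) = -2 + 2*m (M(m) = -2 + (m + m) = -2 + 2*m)
f(g) = 7/2 + g/2 + g*(-15 + g)/4 (f(g) = 4 + ((-15 + g)*g + (-2 + 2*g))/4 = 4 + (g*(-15 + g) + (-2 + 2*g))/4 = 4 + (-2 + 2*g + g*(-15 + g))/4 = 4 + (-1/2 + g/2 + g*(-15 + g)/4) = 7/2 + g/2 + g*(-15 + g)/4)
(151657 + f(4))*(-266333 + 42032) = (151657 + (7/2 - 13/4*4 + (1/4)*4**2))*(-266333 + 42032) = (151657 + (7/2 - 13 + (1/4)*16))*(-224301) = (151657 + (7/2 - 13 + 4))*(-224301) = (151657 - 11/2)*(-224301) = (303303/2)*(-224301) = -68031166203/2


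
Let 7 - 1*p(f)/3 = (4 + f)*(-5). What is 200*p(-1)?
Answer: 13200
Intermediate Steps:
p(f) = 81 + 15*f (p(f) = 21 - 3*(4 + f)*(-5) = 21 - 3*(-20 - 5*f) = 21 + (60 + 15*f) = 81 + 15*f)
200*p(-1) = 200*(81 + 15*(-1)) = 200*(81 - 15) = 200*66 = 13200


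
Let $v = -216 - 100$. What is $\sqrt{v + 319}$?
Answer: $\sqrt{3} \approx 1.732$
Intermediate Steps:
$v = -316$ ($v = -216 - 100 = -316$)
$\sqrt{v + 319} = \sqrt{-316 + 319} = \sqrt{3}$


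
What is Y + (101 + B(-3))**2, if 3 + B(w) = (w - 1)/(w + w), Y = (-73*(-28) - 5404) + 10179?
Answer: 148987/9 ≈ 16554.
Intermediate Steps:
Y = 6819 (Y = (2044 - 5404) + 10179 = -3360 + 10179 = 6819)
B(w) = -3 + (-1 + w)/(2*w) (B(w) = -3 + (w - 1)/(w + w) = -3 + (-1 + w)/((2*w)) = -3 + (-1 + w)*(1/(2*w)) = -3 + (-1 + w)/(2*w))
Y + (101 + B(-3))**2 = 6819 + (101 + (1/2)*(-1 - 5*(-3))/(-3))**2 = 6819 + (101 + (1/2)*(-1/3)*(-1 + 15))**2 = 6819 + (101 + (1/2)*(-1/3)*14)**2 = 6819 + (101 - 7/3)**2 = 6819 + (296/3)**2 = 6819 + 87616/9 = 148987/9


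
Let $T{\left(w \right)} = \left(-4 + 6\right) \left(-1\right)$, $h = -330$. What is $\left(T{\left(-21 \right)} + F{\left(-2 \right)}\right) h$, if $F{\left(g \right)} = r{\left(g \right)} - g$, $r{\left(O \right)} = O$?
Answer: $660$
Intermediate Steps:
$T{\left(w \right)} = -2$ ($T{\left(w \right)} = 2 \left(-1\right) = -2$)
$F{\left(g \right)} = 0$ ($F{\left(g \right)} = g - g = 0$)
$\left(T{\left(-21 \right)} + F{\left(-2 \right)}\right) h = \left(-2 + 0\right) \left(-330\right) = \left(-2\right) \left(-330\right) = 660$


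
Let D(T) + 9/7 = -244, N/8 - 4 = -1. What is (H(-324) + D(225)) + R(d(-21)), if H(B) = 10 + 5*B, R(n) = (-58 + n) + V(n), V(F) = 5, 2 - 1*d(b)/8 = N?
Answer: -14590/7 ≈ -2084.3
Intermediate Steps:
N = 24 (N = 32 + 8*(-1) = 32 - 8 = 24)
D(T) = -1717/7 (D(T) = -9/7 - 244 = -1717/7)
d(b) = -176 (d(b) = 16 - 8*24 = 16 - 192 = -176)
R(n) = -53 + n (R(n) = (-58 + n) + 5 = -53 + n)
(H(-324) + D(225)) + R(d(-21)) = ((10 + 5*(-324)) - 1717/7) + (-53 - 176) = ((10 - 1620) - 1717/7) - 229 = (-1610 - 1717/7) - 229 = -12987/7 - 229 = -14590/7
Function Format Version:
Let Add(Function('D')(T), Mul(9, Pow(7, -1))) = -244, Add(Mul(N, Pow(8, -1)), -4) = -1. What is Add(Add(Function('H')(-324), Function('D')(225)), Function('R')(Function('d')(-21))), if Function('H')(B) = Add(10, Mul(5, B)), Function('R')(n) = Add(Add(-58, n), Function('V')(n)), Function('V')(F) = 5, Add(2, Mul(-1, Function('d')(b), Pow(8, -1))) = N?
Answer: Rational(-14590, 7) ≈ -2084.3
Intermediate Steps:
N = 24 (N = Add(32, Mul(8, -1)) = Add(32, -8) = 24)
Function('D')(T) = Rational(-1717, 7) (Function('D')(T) = Add(Rational(-9, 7), -244) = Rational(-1717, 7))
Function('d')(b) = -176 (Function('d')(b) = Add(16, Mul(-8, 24)) = Add(16, -192) = -176)
Function('R')(n) = Add(-53, n) (Function('R')(n) = Add(Add(-58, n), 5) = Add(-53, n))
Add(Add(Function('H')(-324), Function('D')(225)), Function('R')(Function('d')(-21))) = Add(Add(Add(10, Mul(5, -324)), Rational(-1717, 7)), Add(-53, -176)) = Add(Add(Add(10, -1620), Rational(-1717, 7)), -229) = Add(Add(-1610, Rational(-1717, 7)), -229) = Add(Rational(-12987, 7), -229) = Rational(-14590, 7)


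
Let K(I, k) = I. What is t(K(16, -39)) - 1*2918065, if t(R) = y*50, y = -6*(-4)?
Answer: -2916865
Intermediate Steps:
y = 24
t(R) = 1200 (t(R) = 24*50 = 1200)
t(K(16, -39)) - 1*2918065 = 1200 - 1*2918065 = 1200 - 2918065 = -2916865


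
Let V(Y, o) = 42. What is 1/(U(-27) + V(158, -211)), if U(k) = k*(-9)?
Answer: 1/285 ≈ 0.0035088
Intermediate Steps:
U(k) = -9*k
1/(U(-27) + V(158, -211)) = 1/(-9*(-27) + 42) = 1/(243 + 42) = 1/285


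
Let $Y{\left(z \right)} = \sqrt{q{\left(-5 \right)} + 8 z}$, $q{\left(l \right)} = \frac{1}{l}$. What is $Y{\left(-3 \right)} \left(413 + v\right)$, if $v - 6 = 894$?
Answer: $\frac{14443 i \sqrt{5}}{5} \approx 6459.1 i$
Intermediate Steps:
$v = 900$ ($v = 6 + 894 = 900$)
$Y{\left(z \right)} = \sqrt{- \frac{1}{5} + 8 z}$ ($Y{\left(z \right)} = \sqrt{\frac{1}{-5} + 8 z} = \sqrt{- \frac{1}{5} + 8 z}$)
$Y{\left(-3 \right)} \left(413 + v\right) = \frac{\sqrt{-5 + 200 \left(-3\right)}}{5} \left(413 + 900\right) = \frac{\sqrt{-5 - 600}}{5} \cdot 1313 = \frac{\sqrt{-605}}{5} \cdot 1313 = \frac{11 i \sqrt{5}}{5} \cdot 1313 = \frac{14443 i \sqrt{5}}{5}$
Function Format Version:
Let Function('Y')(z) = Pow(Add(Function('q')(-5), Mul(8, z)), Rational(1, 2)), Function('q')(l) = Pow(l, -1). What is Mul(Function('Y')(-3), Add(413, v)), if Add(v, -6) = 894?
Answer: Mul(Rational(14443, 5), I, Pow(5, Rational(1, 2))) ≈ Mul(6459.1, I)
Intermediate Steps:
v = 900 (v = Add(6, 894) = 900)
Function('Y')(z) = Pow(Add(Rational(-1, 5), Mul(8, z)), Rational(1, 2)) (Function('Y')(z) = Pow(Add(Pow(-5, -1), Mul(8, z)), Rational(1, 2)) = Pow(Add(Rational(-1, 5), Mul(8, z)), Rational(1, 2)))
Mul(Function('Y')(-3), Add(413, v)) = Mul(Mul(Rational(1, 5), Pow(Add(-5, Mul(200, -3)), Rational(1, 2))), Add(413, 900)) = Mul(Mul(Rational(1, 5), Pow(Add(-5, -600), Rational(1, 2))), 1313) = Mul(Mul(Rational(1, 5), Pow(-605, Rational(1, 2))), 1313) = Mul(Mul(Rational(1, 5), Mul(11, I, Pow(5, Rational(1, 2)))), 1313) = Mul(Mul(Rational(11, 5), I, Pow(5, Rational(1, 2))), 1313) = Mul(Rational(14443, 5), I, Pow(5, Rational(1, 2)))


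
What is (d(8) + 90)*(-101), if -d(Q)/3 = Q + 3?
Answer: -5757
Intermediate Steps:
d(Q) = -9 - 3*Q (d(Q) = -3*(Q + 3) = -3*(3 + Q) = -9 - 3*Q)
(d(8) + 90)*(-101) = ((-9 - 3*8) + 90)*(-101) = ((-9 - 24) + 90)*(-101) = (-33 + 90)*(-101) = 57*(-101) = -5757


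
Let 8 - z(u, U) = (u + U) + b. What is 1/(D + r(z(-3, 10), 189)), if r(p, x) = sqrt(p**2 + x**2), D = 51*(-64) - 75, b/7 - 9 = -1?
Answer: -3339/11110175 - sqrt(38746)/11110175 ≈ -0.00031825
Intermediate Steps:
b = 56 (b = 63 + 7*(-1) = 63 - 7 = 56)
z(u, U) = -48 - U - u (z(u, U) = 8 - ((u + U) + 56) = 8 - ((U + u) + 56) = 8 - (56 + U + u) = 8 + (-56 - U - u) = -48 - U - u)
D = -3339 (D = -3264 - 75 = -3339)
1/(D + r(z(-3, 10), 189)) = 1/(-3339 + sqrt((-48 - 1*10 - 1*(-3))**2 + 189**2)) = 1/(-3339 + sqrt((-48 - 10 + 3)**2 + 35721)) = 1/(-3339 + sqrt((-55)**2 + 35721)) = 1/(-3339 + sqrt(3025 + 35721)) = 1/(-3339 + sqrt(38746))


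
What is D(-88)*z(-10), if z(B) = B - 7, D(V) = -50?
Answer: 850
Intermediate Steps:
z(B) = -7 + B
D(-88)*z(-10) = -50*(-7 - 10) = -50*(-17) = 850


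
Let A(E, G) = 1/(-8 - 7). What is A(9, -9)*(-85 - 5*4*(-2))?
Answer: 3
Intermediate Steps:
A(E, G) = -1/15 (A(E, G) = 1/(-15) = -1/15)
A(9, -9)*(-85 - 5*4*(-2)) = -(-85 - 5*4*(-2))/15 = -(-85 - 20*(-2))/15 = -(-85 + 40)/15 = -1/15*(-45) = 3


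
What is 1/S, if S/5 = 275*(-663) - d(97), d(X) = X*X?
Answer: -1/958670 ≈ -1.0431e-6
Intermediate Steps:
d(X) = X**2
S = -958670 (S = 5*(275*(-663) - 1*97**2) = 5*(-182325 - 1*9409) = 5*(-182325 - 9409) = 5*(-191734) = -958670)
1/S = 1/(-958670) = -1/958670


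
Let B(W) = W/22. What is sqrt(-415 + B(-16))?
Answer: I*sqrt(50303)/11 ≈ 20.389*I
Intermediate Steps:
B(W) = W/22 (B(W) = W*(1/22) = W/22)
sqrt(-415 + B(-16)) = sqrt(-415 + (1/22)*(-16)) = sqrt(-415 - 8/11) = sqrt(-4573/11) = I*sqrt(50303)/11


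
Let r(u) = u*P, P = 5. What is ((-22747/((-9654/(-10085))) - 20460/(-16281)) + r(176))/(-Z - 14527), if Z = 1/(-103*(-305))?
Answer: 12553452221171225/7970009937034716 ≈ 1.5751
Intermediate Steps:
r(u) = 5*u (r(u) = u*5 = 5*u)
Z = 1/31415 ≈ 3.1832e-5
((-22747/((-9654/(-10085))) - 20460/(-16281)) + r(176))/(-Z - 14527) = ((-22747/((-9654/(-10085))) - 20460/(-16281)) + 5*176)/(-1*1/31415 - 14527) = ((-22747/((-9654*(-1/10085))) - 20460*(-1/16281)) + 880)/(-1/31415 - 14527) = ((-22747/9654/10085 + 6820/5427) + 880)/(-456365706/31415) = ((-22747*10085/9654 + 6820/5427) + 880)*(-31415/456365706) = ((-229403495/9654 + 6820/5427) + 880)*(-31415/456365706) = (-414968975695/17464086 + 880)*(-31415/456365706) = -399600580015/17464086*(-31415/456365706) = 12553452221171225/7970009937034716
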